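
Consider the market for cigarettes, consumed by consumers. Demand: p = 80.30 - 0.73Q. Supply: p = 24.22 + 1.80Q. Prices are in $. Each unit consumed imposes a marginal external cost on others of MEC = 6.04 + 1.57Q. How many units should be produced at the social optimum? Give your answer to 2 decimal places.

Social marginal benefit = demand − MEC = 74.26 - 2.30Q.
Set SMB = MC: 74.26 - 2.30Q = 24.22 + 1.80Q → Q* = 12.2049.

Q* = 12.20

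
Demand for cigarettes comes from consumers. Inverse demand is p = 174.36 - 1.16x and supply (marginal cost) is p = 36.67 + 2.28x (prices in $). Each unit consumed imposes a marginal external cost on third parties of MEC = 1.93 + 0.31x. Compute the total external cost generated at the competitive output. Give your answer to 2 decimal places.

$325.58

Market equilibrium (private): 36.67 + 2.28x = 174.36 - 1.16x → x_m = 40.0262.
Total external cost = ∫₀^{x_m} (1.93 + 0.31x) dx = 1.93×40.0262 + ½×0.31×40.0262² = 325.5756.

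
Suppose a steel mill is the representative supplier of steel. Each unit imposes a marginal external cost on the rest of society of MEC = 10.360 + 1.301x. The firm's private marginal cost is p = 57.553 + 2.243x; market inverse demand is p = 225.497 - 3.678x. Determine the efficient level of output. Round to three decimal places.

x* = 21.820

Social marginal cost = private MC + MEC = 67.913 + 3.544x.
Set SMC = demand: 67.913 + 3.544x = 225.497 - 3.678x → x* = 21.8200.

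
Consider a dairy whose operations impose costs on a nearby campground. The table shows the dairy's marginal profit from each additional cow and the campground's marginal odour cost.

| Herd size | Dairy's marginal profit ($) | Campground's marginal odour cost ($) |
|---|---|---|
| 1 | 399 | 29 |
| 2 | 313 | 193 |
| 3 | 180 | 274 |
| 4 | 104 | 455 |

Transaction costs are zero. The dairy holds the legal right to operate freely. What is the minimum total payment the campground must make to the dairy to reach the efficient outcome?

$284

Left alone the dairy would choose level 4 (marginal profit stays positive).
Efficient level: k* = 2 (marginal profit ≥ marginal odour cost through 2).
The campground must at least cover the dairy's forgone profit from cutting 4→2: 180 + 104 = 284.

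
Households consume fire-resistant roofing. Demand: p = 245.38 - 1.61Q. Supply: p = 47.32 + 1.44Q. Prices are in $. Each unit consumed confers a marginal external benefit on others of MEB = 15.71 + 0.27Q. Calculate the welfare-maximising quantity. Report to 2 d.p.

Social marginal benefit = demand + MEB = 261.09 - 1.34Q.
Set SMB = MC: 261.09 - 1.34Q = 47.32 + 1.44Q → Q* = 76.8957.

Q* = 76.90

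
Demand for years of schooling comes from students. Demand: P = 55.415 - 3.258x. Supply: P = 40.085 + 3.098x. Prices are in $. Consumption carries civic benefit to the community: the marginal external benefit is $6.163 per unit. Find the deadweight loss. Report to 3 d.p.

Market equilibrium (private): 40.085 + 3.098x = 55.415 - 3.258x → x_m = 2.4119.
Social marginal benefit = demand + MEB = 61.578 - 3.258x.
Set SMB = MC: 61.578 - 3.258x = 40.085 + 3.098x → x* = 3.3815.
Height of the DWL triangle at x_m is SMB(x_m) − MC(x_m) = MEB(x_m) = 6.1630.
DWL = ½ × 0.9696 × 6.1630 = 2.9878.

DWL = $2.988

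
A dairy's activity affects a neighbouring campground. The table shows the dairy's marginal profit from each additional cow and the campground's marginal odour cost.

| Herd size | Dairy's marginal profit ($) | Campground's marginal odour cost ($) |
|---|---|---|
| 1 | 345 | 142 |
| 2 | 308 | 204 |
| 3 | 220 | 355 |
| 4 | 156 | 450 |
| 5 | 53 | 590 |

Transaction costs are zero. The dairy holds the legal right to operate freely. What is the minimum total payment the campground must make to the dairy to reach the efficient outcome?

$429

Left alone the dairy would choose level 5 (marginal profit stays positive).
Efficient level: k* = 2 (marginal profit ≥ marginal odour cost through 2).
The campground must at least cover the dairy's forgone profit from cutting 5→2: 220 + 156 + 53 = 429.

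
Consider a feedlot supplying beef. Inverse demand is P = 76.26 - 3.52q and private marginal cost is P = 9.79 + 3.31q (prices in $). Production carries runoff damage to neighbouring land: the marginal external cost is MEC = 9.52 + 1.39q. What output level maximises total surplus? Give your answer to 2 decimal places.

q* = 6.93

Social marginal cost = private MC + MEC = 19.31 + 4.70q.
Set SMC = demand: 19.31 + 4.70q = 76.26 - 3.52q → q* = 6.9282.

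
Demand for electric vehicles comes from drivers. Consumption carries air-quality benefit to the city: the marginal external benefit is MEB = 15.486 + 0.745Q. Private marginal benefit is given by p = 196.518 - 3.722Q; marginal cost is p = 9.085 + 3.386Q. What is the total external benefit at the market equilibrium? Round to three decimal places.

Market equilibrium (private): 9.085 + 3.386Q = 196.518 - 3.722Q → Q_m = 26.3693.
Total external benefit = ∫₀^{Q_m} (15.486 + 0.745Q) dQ = 15.486×26.3693 + ½×0.745×26.3693² = 667.3691.

667.369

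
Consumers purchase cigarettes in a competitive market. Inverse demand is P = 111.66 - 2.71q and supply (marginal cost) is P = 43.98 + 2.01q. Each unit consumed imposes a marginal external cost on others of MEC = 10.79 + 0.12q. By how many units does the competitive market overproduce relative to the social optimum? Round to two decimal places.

Market equilibrium (private): 43.98 + 2.01q = 111.66 - 2.71q → q_m = 14.3390.
Social marginal benefit = demand − MEC = 100.87 - 2.83q.
Set SMB = MC: 100.87 - 2.83q = 43.98 + 2.01q → q* = 11.7541.
Gap = |14.3390 − 11.7541| = 2.5849.

2.58 units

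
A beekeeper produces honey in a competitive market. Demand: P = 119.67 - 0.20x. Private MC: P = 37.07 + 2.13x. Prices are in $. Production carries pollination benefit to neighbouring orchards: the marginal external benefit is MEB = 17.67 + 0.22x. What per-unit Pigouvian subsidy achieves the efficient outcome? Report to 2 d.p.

subsidy = $28.12 per unit

Social marginal cost = private MC − MEB = 19.40 + 1.91x.
Set SMC = demand: 19.40 + 1.91x = 119.67 - 0.20x → x* = 47.5213.
The Pigouvian subsidy equals MEB at x*: 17.67 + 0.22×47.5213 = 28.1247.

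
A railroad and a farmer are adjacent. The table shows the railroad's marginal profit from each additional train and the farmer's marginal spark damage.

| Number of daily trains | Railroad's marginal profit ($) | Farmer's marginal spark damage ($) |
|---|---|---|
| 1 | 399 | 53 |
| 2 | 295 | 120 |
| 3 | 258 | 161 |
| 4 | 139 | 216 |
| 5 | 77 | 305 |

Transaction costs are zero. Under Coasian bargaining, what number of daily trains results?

3

Bargaining reaches the level where marginal profit last exceeds marginal spark damage.
That holds through level 3 (258 ≥ 161) but not at 4 (139 < 216).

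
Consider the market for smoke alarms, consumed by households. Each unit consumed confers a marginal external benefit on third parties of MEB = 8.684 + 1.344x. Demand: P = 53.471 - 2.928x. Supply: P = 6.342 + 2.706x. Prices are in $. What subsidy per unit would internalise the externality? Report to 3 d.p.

Social marginal benefit = demand + MEB = 62.155 - 1.584x.
Set SMB = MC: 62.155 - 1.584x = 6.342 + 2.706x → x* = 13.0100.
The Pigouvian subsidy equals MEB at x*: 8.684 + 1.344×13.0100 = 26.1694.

subsidy = $26.169 per unit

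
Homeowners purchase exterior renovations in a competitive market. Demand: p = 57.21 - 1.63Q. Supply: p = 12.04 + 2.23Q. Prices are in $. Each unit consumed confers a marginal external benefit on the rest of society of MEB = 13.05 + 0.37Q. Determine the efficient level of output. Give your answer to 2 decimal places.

Social marginal benefit = demand + MEB = 70.26 - 1.26Q.
Set SMB = MC: 70.26 - 1.26Q = 12.04 + 2.23Q → Q* = 16.6819.

Q* = 16.68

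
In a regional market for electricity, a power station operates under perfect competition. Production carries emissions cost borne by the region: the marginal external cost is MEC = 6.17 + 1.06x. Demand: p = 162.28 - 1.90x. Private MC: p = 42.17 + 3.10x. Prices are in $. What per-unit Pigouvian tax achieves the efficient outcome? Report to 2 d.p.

tax = $26.10 per unit

Social marginal cost = private MC + MEC = 48.34 + 4.16x.
Set SMC = demand: 48.34 + 4.16x = 162.28 - 1.90x → x* = 18.8020.
The Pigouvian tax equals MEC at x*: 6.17 + 1.06×18.8020 = 26.1001.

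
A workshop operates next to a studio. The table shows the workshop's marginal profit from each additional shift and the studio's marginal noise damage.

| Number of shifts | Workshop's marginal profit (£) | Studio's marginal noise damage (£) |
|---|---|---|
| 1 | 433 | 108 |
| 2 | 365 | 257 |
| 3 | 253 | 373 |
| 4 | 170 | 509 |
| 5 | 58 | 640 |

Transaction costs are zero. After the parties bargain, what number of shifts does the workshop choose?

Bargaining reaches the level where marginal profit last exceeds marginal noise damage.
That holds through level 2 (365 ≥ 257) but not at 3 (253 < 373).

2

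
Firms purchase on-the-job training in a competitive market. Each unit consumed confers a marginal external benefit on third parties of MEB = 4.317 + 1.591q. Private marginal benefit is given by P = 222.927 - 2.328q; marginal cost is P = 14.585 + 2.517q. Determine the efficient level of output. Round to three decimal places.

Social marginal benefit = demand + MEB = 227.244 - 0.737q.
Set SMB = MC: 227.244 - 0.737q = 14.585 + 2.517q → q* = 65.3531.

q* = 65.353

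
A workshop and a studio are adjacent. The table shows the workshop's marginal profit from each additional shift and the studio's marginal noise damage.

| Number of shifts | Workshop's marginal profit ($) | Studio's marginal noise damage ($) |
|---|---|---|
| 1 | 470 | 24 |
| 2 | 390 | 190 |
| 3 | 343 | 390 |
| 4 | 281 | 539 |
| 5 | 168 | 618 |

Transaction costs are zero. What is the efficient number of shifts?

Bargaining reaches the level where marginal profit last exceeds marginal noise damage.
That holds through level 2 (390 ≥ 190) but not at 3 (343 < 390).

2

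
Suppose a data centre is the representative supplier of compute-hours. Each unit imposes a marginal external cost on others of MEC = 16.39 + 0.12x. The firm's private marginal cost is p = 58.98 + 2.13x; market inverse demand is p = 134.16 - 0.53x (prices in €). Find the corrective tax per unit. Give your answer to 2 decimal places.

Social marginal cost = private MC + MEC = 75.37 + 2.25x.
Set SMC = demand: 75.37 + 2.25x = 134.16 - 0.53x → x* = 21.1475.
The Pigouvian tax equals MEC at x*: 16.39 + 0.12×21.1475 = 18.9277.

tax = €18.93 per unit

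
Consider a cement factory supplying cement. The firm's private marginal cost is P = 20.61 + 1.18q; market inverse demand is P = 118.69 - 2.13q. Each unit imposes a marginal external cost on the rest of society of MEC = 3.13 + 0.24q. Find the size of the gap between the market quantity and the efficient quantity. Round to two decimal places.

Market equilibrium (private): 20.61 + 1.18q = 118.69 - 2.13q → q_m = 29.6314.
Social marginal cost = private MC + MEC = 23.74 + 1.42q.
Set SMC = demand: 23.74 + 1.42q = 118.69 - 2.13q → q* = 26.7465.
Gap = |29.6314 − 26.7465| = 2.8849.

2.88 units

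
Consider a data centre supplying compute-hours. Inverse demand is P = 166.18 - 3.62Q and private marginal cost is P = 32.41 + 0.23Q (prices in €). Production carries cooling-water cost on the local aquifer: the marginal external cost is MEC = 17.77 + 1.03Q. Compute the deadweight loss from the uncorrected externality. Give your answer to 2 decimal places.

Market equilibrium (private): 32.41 + 0.23Q = 166.18 - 3.62Q → Q_m = 34.7455.
Social marginal cost = private MC + MEC = 50.18 + 1.26Q.
Set SMC = demand: 50.18 + 1.26Q = 166.18 - 3.62Q → Q* = 23.7705.
Between Q* and Q_m the wedge SMC − demand runs linearly from 0 to MEC(Q_m), so the loss is a triangle.
DWL = ½ × 10.9750 × 53.5578 = 293.8984.

DWL = €293.90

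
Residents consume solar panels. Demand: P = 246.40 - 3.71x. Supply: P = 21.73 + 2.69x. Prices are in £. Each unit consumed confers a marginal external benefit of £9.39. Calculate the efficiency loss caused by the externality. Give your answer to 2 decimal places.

DWL = £6.89

Market equilibrium (private): 21.73 + 2.69x = 246.40 - 3.71x → x_m = 35.1047.
Social marginal benefit = demand + MEB = 255.79 - 3.71x.
Set SMB = MC: 255.79 - 3.71x = 21.73 + 2.69x → x* = 36.5719.
Between x* and x_m the wedge SMB − MC runs linearly from 0 to MEB(x_m), so the loss is a triangle.
DWL = ½ × 1.4672 × 9.3900 = 6.8885.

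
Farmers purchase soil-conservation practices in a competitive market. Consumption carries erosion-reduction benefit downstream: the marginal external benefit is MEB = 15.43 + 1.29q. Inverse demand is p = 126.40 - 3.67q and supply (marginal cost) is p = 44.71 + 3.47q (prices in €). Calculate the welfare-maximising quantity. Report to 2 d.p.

Social marginal benefit = demand + MEB = 141.83 - 2.38q.
Set SMB = MC: 141.83 - 2.38q = 44.71 + 3.47q → q* = 16.6017.

q* = 16.60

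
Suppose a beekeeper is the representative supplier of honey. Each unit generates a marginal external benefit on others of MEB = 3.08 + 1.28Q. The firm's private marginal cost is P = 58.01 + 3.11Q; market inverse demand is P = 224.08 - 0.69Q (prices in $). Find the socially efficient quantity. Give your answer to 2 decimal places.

Q* = 67.12

Social marginal cost = private MC − MEB = 54.93 + 1.83Q.
Set SMC = demand: 54.93 + 1.83Q = 224.08 - 0.69Q → Q* = 67.1230.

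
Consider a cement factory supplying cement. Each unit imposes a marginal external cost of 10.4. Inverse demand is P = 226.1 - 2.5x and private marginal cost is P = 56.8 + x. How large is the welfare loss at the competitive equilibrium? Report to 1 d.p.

DWL = 15.5

Market equilibrium (private): 56.8 + x = 226.1 - 2.5x → x_m = 48.3714.
Social marginal cost = private MC + MEC = 67.2 + x.
Set SMC = demand: 67.2 + x = 226.1 - 2.5x → x* = 45.4000.
Height of the DWL triangle at x_m is SMC(x_m) − demand(x_m) = MEC(x_m) = 10.4000.
DWL = ½ × 2.9714 × 10.4000 = 15.4513.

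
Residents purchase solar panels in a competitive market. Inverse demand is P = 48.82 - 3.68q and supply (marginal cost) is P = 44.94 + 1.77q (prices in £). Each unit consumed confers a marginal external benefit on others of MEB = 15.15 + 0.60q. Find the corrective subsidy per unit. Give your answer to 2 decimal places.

Social marginal benefit = demand + MEB = 63.97 - 3.08q.
Set SMB = MC: 63.97 - 3.08q = 44.94 + 1.77q → q* = 3.9237.
The Pigouvian subsidy equals MEB at q*: 15.15 + 0.60×3.9237 = 17.5042.

subsidy = £17.50 per unit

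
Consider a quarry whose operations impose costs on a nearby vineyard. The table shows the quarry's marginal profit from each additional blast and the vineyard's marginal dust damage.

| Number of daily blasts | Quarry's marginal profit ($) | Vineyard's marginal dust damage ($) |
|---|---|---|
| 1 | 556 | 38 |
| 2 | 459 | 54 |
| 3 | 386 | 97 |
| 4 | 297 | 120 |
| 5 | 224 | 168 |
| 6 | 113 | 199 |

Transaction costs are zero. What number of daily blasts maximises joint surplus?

Bargaining reaches the level where marginal profit last exceeds marginal dust damage.
That holds through level 5 (224 ≥ 168) but not at 6 (113 < 199).

5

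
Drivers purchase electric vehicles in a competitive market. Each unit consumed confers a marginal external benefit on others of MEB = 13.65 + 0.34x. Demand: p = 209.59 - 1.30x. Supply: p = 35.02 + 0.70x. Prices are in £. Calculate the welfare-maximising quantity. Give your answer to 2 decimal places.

Social marginal benefit = demand + MEB = 223.24 - 0.96x.
Set SMB = MC: 223.24 - 0.96x = 35.02 + 0.70x → x* = 113.3855.

x* = 113.39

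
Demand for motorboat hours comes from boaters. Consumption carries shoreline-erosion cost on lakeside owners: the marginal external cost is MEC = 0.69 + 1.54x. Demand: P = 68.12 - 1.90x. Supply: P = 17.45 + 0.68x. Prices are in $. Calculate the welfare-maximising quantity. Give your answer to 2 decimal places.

x* = 12.13

Social marginal benefit = demand − MEC = 67.43 - 3.44x.
Set SMB = MC: 67.43 - 3.44x = 17.45 + 0.68x → x* = 12.1311.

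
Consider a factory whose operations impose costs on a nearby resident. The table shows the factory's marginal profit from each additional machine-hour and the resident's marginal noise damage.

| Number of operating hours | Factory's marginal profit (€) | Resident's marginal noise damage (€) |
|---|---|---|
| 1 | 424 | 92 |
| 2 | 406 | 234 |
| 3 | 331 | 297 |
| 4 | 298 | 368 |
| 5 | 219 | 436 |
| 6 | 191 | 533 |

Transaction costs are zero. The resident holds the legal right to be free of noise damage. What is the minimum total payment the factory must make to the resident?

Efficient level: marginal profit ≥ marginal noise damage through level 3, so k* = 3.
With the resident holding the right, the factory must at least compensate total damage at k*: 92 + 234 + 297 = 623.

€623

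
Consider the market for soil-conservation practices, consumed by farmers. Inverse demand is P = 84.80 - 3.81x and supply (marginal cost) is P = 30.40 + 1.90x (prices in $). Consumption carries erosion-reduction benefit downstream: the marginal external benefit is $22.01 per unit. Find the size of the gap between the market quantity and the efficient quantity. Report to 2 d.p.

Market equilibrium (private): 30.40 + 1.90x = 84.80 - 3.81x → x_m = 9.5271.
Social marginal benefit = demand + MEB = 106.81 - 3.81x.
Set SMB = MC: 106.81 - 3.81x = 30.40 + 1.90x → x* = 13.3818.
Gap = |9.5271 − 13.3818| = 3.8547.

3.85 units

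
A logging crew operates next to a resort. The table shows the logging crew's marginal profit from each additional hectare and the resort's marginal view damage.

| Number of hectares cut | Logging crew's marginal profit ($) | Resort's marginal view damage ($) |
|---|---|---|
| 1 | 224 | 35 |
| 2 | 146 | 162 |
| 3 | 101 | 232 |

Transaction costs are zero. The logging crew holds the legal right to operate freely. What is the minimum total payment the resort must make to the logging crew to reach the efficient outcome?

$247

Left alone the logging crew would choose level 3 (marginal profit stays positive).
Efficient level: k* = 1 (marginal profit ≥ marginal view damage through 1).
The resort must at least cover the logging crew's forgone profit from cutting 3→1: 146 + 101 = 247.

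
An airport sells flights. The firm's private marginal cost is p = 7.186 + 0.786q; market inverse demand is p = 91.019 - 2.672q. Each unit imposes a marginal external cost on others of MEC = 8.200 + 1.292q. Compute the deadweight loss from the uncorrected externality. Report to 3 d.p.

Market equilibrium (private): 7.186 + 0.786q = 91.019 - 2.672q → q_m = 24.2432.
Social marginal cost = private MC + MEC = 15.386 + 2.078q.
Set SMC = demand: 15.386 + 2.078q = 91.019 - 2.672q → q* = 15.9227.
Height of the DWL triangle at q_m is SMC(q_m) − demand(q_m) = MEC(q_m) = 39.5222.
DWL = ½ × 8.3205 × 39.5222 = 164.4222.

DWL = 164.422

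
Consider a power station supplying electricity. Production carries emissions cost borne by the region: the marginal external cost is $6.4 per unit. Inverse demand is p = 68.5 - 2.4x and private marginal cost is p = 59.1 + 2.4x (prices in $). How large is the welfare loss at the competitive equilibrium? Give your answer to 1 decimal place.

DWL = $4.3

Market equilibrium (private): 59.1 + 2.4x = 68.5 - 2.4x → x_m = 1.9583.
Social marginal cost = private MC + MEC = 65.5 + 2.4x.
Set SMC = demand: 65.5 + 2.4x = 68.5 - 2.4x → x* = 0.6250.
The loss is the area between SMC and demand from x* to x_m; with linear curves that's a triangle of height MEC(x_m).
DWL = ½ × 1.3333 × 6.4000 = 4.2666.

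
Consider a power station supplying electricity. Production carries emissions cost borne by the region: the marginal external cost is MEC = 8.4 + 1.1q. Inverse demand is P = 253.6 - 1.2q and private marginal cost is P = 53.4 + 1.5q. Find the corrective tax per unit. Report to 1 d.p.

Social marginal cost = private MC + MEC = 61.8 + 2.6q.
Set SMC = demand: 61.8 + 2.6q = 253.6 - 1.2q → q* = 50.4737.
The Pigouvian tax equals MEC at q*: 8.4 + 1.1×50.4737 = 63.9211.

tax = 63.9 per unit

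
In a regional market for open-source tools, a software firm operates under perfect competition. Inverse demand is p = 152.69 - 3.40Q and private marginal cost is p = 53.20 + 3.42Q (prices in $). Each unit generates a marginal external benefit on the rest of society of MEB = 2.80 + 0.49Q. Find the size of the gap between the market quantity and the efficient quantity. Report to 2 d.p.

1.57 units

Market equilibrium (private): 53.20 + 3.42Q = 152.69 - 3.40Q → Q_m = 14.5880.
Social marginal cost = private MC − MEB = 50.40 + 2.93Q.
Set SMC = demand: 50.40 + 2.93Q = 152.69 - 3.40Q → Q* = 16.1596.
Gap = |14.5880 − 16.1596| = 1.5716.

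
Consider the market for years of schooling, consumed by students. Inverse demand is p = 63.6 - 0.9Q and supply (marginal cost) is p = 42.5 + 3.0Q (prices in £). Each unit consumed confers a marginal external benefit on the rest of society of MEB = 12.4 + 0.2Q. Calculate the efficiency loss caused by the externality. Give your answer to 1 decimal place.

Market equilibrium (private): 42.5 + 3.0Q = 63.6 - 0.9Q → Q_m = 5.4103.
Social marginal benefit = demand + MEB = 76.0 - 0.7Q.
Set SMB = MC: 76.0 - 0.7Q = 42.5 + 3.0Q → Q* = 9.0541.
Between Q* and Q_m the wedge SMB − MC runs linearly from 0 to MEB(Q_m), so the loss is a triangle.
DWL = ½ × 3.6438 × 13.4821 = 24.5630.

DWL = £24.6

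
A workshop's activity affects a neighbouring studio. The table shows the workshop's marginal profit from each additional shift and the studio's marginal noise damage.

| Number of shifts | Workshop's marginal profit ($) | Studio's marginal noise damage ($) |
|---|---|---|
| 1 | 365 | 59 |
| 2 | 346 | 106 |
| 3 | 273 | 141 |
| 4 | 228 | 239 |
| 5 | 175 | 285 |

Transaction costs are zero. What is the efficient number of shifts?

Bargaining reaches the level where marginal profit last exceeds marginal noise damage.
That holds through level 3 (273 ≥ 141) but not at 4 (228 < 239).

3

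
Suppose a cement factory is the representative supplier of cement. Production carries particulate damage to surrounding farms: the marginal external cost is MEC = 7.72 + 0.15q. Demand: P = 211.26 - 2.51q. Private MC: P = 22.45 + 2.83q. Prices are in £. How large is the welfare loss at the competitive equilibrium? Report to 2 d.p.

DWL = £15.45

Market equilibrium (private): 22.45 + 2.83q = 211.26 - 2.51q → q_m = 35.3577.
Social marginal cost = private MC + MEC = 30.17 + 2.98q.
Set SMC = demand: 30.17 + 2.98q = 211.26 - 2.51q → q* = 32.9854.
The loss is the area between SMC and demand from q* to q_m; with linear curves that's a triangle of height MEC(q_m).
DWL = ½ × 2.3723 × 13.0237 = 15.4481.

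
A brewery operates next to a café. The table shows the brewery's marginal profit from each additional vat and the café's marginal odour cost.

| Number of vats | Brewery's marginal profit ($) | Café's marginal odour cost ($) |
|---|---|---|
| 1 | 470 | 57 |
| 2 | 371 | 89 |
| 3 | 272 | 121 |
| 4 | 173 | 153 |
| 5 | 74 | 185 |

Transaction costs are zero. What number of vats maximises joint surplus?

4

Bargaining reaches the level where marginal profit last exceeds marginal odour cost.
That holds through level 4 (173 ≥ 153) but not at 5 (74 < 185).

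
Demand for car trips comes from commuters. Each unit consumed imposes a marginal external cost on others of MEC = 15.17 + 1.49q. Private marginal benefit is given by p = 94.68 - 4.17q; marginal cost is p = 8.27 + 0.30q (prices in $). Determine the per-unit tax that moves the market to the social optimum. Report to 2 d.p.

tax = $32.98 per unit

Social marginal benefit = demand − MEC = 79.51 - 5.66q.
Set SMB = MC: 79.51 - 5.66q = 8.27 + 0.30q → q* = 11.9530.
The Pigouvian tax equals MEC at q*: 15.17 + 1.49×11.9530 = 32.9800.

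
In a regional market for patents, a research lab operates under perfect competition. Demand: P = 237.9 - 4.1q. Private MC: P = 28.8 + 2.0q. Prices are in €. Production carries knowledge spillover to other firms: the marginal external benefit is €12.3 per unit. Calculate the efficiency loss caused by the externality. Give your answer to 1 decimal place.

DWL = €12.4

Market equilibrium (private): 28.8 + 2.0q = 237.9 - 4.1q → q_m = 34.2787.
Social marginal cost = private MC − MEB = 16.5 + 2.0q.
Set SMC = demand: 16.5 + 2.0q = 237.9 - 4.1q → q* = 36.2951.
Height of the DWL triangle at q_m is demand(q_m) − SMC(q_m) = MEB(q_m) = 12.3000.
DWL = ½ × 2.0164 × 12.3000 = 12.4009.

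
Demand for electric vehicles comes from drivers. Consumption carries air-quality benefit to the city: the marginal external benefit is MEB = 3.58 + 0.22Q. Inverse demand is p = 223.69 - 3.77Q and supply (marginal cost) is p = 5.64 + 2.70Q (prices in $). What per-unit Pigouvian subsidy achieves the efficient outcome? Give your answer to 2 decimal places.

subsidy = $11.38 per unit

Social marginal benefit = demand + MEB = 227.27 - 3.55Q.
Set SMB = MC: 227.27 - 3.55Q = 5.64 + 2.70Q → Q* = 35.4608.
The Pigouvian subsidy equals MEB at Q*: 3.58 + 0.22×35.4608 = 11.3814.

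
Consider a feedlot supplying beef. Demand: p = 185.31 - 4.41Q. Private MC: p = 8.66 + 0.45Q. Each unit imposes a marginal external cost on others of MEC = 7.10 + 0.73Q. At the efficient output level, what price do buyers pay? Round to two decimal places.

P = 51.55

Social marginal cost = private MC + MEC = 15.76 + 1.18Q.
Set SMC = demand: 15.76 + 1.18Q = 185.31 - 4.41Q → Q* = 30.3309.
Consumer price on the demand curve at Q*: 185.31 − 4.41×30.3309 = 51.5507.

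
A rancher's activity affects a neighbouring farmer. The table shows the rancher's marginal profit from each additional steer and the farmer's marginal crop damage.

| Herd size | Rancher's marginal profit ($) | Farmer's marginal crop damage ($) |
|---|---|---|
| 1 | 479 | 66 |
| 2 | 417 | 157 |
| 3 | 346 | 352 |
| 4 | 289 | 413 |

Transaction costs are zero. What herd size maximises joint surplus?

Bargaining reaches the level where marginal profit last exceeds marginal crop damage.
That holds through level 2 (417 ≥ 157) but not at 3 (346 < 352).

2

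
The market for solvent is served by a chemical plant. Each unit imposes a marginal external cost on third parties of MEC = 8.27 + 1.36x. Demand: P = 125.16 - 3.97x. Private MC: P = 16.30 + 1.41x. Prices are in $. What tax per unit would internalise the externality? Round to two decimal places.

tax = $28.57 per unit

Social marginal cost = private MC + MEC = 24.57 + 2.77x.
Set SMC = demand: 24.57 + 2.77x = 125.16 - 3.97x → x* = 14.9243.
The Pigouvian tax equals MEC at x*: 8.27 + 1.36×14.9243 = 28.5670.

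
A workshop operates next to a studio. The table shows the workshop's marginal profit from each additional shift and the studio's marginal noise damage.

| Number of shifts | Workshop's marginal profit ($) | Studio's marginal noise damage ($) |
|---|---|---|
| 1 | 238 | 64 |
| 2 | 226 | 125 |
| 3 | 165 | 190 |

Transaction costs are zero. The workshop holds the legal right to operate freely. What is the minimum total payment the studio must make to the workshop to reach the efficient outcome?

$165

Left alone the workshop would choose level 3 (marginal profit stays positive).
Efficient level: k* = 2 (marginal profit ≥ marginal noise damage through 2).
The studio must at least cover the workshop's forgone profit from cutting 3→2: 165 = 165.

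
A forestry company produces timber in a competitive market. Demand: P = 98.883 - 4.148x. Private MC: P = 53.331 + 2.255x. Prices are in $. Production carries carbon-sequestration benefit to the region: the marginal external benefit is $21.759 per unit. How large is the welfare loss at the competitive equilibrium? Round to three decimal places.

DWL = $36.971

Market equilibrium (private): 53.331 + 2.255x = 98.883 - 4.148x → x_m = 7.1142.
Social marginal cost = private MC − MEB = 31.572 + 2.255x.
Set SMC = demand: 31.572 + 2.255x = 98.883 - 4.148x → x* = 10.5124.
The welfare-loss triangle has base |x_m − x*| and height MEB(x_m) (the vertical gap between SMC and demand is zero at x* and MEB at x_m).
DWL = ½ × 3.3982 × 21.7590 = 36.9707.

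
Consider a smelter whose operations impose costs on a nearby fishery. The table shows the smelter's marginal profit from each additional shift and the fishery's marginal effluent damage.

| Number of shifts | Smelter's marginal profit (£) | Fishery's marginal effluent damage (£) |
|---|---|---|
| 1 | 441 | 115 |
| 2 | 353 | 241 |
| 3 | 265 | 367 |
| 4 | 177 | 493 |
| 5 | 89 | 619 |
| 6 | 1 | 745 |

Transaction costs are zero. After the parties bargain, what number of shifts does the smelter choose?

Bargaining reaches the level where marginal profit last exceeds marginal effluent damage.
That holds through level 2 (353 ≥ 241) but not at 3 (265 < 367).

2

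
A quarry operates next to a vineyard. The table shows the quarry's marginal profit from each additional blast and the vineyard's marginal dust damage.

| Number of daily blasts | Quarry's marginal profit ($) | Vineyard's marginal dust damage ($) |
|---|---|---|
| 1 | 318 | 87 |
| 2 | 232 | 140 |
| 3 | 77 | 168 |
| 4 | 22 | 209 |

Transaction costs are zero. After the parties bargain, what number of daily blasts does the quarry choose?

Bargaining reaches the level where marginal profit last exceeds marginal dust damage.
That holds through level 2 (232 ≥ 140) but not at 3 (77 < 168).

2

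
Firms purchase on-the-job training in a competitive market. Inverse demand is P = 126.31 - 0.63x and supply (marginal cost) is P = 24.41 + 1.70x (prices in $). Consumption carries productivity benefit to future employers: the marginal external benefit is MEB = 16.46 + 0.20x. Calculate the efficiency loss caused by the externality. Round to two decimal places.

DWL = $149.15

Market equilibrium (private): 24.41 + 1.70x = 126.31 - 0.63x → x_m = 43.7339.
Social marginal benefit = demand + MEB = 142.77 - 0.43x.
Set SMB = MC: 142.77 - 0.43x = 24.41 + 1.70x → x* = 55.5681.
The loss is the area between SMB and MC from x* to x_m; with linear curves that's a triangle of height MEB(x_m).
DWL = ½ × 11.8342 × 25.2068 = 149.1512.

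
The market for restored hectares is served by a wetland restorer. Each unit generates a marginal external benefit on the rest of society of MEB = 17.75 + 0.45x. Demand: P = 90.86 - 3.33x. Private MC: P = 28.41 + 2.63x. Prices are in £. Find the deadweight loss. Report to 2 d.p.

DWL = £45.80

Market equilibrium (private): 28.41 + 2.63x = 90.86 - 3.33x → x_m = 10.4782.
Social marginal cost = private MC − MEB = 10.66 + 2.18x.
Set SMC = demand: 10.66 + 2.18x = 90.86 - 3.33x → x* = 14.5554.
Height of the DWL triangle at x_m is demand(x_m) − SMC(x_m) = MEB(x_m) = 22.4652.
DWL = ½ × 4.0772 × 22.4652 = 45.7976.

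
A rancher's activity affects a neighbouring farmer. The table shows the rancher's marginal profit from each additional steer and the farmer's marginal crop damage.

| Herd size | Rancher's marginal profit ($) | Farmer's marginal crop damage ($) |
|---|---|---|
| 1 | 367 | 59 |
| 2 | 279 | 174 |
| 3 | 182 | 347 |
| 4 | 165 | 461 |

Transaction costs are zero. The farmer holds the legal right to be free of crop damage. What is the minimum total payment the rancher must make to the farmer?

Efficient level: marginal profit ≥ marginal crop damage through level 2, so k* = 2.
With the farmer holding the right, the rancher must at least compensate total damage at k*: 59 + 174 = 233.

$233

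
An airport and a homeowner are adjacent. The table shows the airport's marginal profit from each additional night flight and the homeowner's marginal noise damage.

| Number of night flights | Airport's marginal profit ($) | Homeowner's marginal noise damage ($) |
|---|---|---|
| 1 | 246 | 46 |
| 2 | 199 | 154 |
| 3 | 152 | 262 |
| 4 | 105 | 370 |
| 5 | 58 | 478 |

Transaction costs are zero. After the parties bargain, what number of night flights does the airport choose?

Bargaining reaches the level where marginal profit last exceeds marginal noise damage.
That holds through level 2 (199 ≥ 154) but not at 3 (152 < 262).

2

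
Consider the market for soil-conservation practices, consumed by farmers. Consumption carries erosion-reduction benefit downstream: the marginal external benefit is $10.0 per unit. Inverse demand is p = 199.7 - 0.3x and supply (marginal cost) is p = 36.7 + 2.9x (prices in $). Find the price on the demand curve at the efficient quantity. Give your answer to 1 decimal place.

P = $183.5

Social marginal benefit = demand + MEB = 209.7 - 0.3x.
Set SMB = MC: 209.7 - 0.3x = 36.7 + 2.9x → x* = 54.0625.
Consumer price on the demand curve at x*: 199.7 − 0.3×54.0625 = 183.4813.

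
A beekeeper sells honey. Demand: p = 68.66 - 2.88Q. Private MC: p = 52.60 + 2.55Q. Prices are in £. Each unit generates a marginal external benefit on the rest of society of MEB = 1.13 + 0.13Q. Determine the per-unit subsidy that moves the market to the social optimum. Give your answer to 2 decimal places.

subsidy = £1.55 per unit

Social marginal cost = private MC − MEB = 51.47 + 2.42Q.
Set SMC = demand: 51.47 + 2.42Q = 68.66 - 2.88Q → Q* = 3.2434.
The Pigouvian subsidy equals MEB at Q*: 1.13 + 0.13×3.2434 = 1.5516.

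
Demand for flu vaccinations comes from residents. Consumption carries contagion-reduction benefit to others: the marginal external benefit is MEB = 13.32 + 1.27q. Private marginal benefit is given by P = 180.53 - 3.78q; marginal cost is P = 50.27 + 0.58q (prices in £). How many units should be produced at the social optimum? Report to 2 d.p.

Social marginal benefit = demand + MEB = 193.85 - 2.51q.
Set SMB = MC: 193.85 - 2.51q = 50.27 + 0.58q → q* = 46.4660.

q* = 46.47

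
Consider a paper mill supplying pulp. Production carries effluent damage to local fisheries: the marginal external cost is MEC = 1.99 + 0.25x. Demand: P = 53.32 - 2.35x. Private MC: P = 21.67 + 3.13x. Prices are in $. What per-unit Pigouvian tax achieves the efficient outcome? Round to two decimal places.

tax = $3.28 per unit

Social marginal cost = private MC + MEC = 23.66 + 3.38x.
Set SMC = demand: 23.66 + 3.38x = 53.32 - 2.35x → x* = 5.1763.
The Pigouvian tax equals MEC at x*: 1.99 + 0.25×5.1763 = 3.2841.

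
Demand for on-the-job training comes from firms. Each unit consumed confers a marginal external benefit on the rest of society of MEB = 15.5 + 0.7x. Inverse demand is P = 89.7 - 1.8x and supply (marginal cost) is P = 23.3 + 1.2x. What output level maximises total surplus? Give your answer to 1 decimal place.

x* = 35.6

Social marginal benefit = demand + MEB = 105.2 - 1.1x.
Set SMB = MC: 105.2 - 1.1x = 23.3 + 1.2x → x* = 35.6087.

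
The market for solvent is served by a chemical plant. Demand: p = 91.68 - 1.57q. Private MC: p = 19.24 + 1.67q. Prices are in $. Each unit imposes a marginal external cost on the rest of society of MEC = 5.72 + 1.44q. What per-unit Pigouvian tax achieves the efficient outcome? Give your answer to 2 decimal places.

Social marginal cost = private MC + MEC = 24.96 + 3.11q.
Set SMC = demand: 24.96 + 3.11q = 91.68 - 1.57q → q* = 14.2564.
The Pigouvian tax equals MEC at q*: 5.72 + 1.44×14.2564 = 26.2492.

tax = $26.25 per unit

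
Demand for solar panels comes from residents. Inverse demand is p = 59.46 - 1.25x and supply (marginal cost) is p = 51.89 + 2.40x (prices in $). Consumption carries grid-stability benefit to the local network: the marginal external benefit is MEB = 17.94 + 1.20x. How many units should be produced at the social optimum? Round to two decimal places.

x* = 10.41

Social marginal benefit = demand + MEB = 77.40 - 0.05x.
Set SMB = MC: 77.40 - 0.05x = 51.89 + 2.40x → x* = 10.4122.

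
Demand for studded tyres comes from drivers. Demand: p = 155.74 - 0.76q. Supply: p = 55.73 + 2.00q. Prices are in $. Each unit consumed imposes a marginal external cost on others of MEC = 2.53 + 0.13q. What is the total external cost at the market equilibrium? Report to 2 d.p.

Market equilibrium (private): 55.73 + 2.00q = 155.74 - 0.76q → q_m = 36.2355.
Total external cost = ∫₀^{q_m} (2.53 + 0.13q) dq = 2.53×36.2355 + ½×0.13×36.2355² = 177.0216.

$177.02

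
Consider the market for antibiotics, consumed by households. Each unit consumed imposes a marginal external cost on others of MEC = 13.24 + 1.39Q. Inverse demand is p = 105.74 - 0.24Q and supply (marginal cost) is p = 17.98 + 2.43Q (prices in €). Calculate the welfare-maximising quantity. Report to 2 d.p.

Social marginal benefit = demand − MEC = 92.50 - 1.63Q.
Set SMB = MC: 92.50 - 1.63Q = 17.98 + 2.43Q → Q* = 18.3547.

Q* = 18.35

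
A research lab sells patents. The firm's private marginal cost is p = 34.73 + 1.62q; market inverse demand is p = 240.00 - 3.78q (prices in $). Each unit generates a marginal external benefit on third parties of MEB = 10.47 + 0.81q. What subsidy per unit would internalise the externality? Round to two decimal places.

subsidy = $48.54 per unit

Social marginal cost = private MC − MEB = 24.26 + 0.81q.
Set SMC = demand: 24.26 + 0.81q = 240.00 - 3.78q → q* = 47.0022.
The Pigouvian subsidy equals MEB at q*: 10.47 + 0.81×47.0022 = 48.5418.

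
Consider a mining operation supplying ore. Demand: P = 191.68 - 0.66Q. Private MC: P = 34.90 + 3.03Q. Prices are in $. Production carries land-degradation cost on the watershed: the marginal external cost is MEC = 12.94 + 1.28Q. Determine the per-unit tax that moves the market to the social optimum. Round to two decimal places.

tax = $49.99 per unit

Social marginal cost = private MC + MEC = 47.84 + 4.31Q.
Set SMC = demand: 47.84 + 4.31Q = 191.68 - 0.66Q → Q* = 28.9416.
The Pigouvian tax equals MEC at Q*: 12.94 + 1.28×28.9416 = 49.9852.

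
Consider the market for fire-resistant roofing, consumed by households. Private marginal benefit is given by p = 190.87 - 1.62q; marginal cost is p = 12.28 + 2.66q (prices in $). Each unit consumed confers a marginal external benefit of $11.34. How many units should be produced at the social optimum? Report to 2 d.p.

q* = 44.38

Social marginal benefit = demand + MEB = 202.21 - 1.62q.
Set SMB = MC: 202.21 - 1.62q = 12.28 + 2.66q → q* = 44.3762.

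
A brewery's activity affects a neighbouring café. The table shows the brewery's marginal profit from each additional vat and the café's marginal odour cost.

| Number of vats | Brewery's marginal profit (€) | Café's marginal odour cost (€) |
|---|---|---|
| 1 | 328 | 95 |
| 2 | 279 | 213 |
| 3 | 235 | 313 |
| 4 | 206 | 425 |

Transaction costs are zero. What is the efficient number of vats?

2

Bargaining reaches the level where marginal profit last exceeds marginal odour cost.
That holds through level 2 (279 ≥ 213) but not at 3 (235 < 313).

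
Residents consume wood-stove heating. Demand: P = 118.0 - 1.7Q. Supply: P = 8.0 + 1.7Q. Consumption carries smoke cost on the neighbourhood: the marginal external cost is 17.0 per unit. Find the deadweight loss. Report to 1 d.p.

Market equilibrium (private): 8.0 + 1.7Q = 118.0 - 1.7Q → Q_m = 32.3529.
Social marginal benefit = demand − MEC = 101.0 - 1.7Q.
Set SMB = MC: 101.0 - 1.7Q = 8.0 + 1.7Q → Q* = 27.3529.
Height of the DWL triangle at Q_m is MC(Q_m) − SMB(Q_m) = MEC(Q_m) = 17.0000.
DWL = ½ × 5.0000 × 17.0000 = 42.5000.

DWL = 42.5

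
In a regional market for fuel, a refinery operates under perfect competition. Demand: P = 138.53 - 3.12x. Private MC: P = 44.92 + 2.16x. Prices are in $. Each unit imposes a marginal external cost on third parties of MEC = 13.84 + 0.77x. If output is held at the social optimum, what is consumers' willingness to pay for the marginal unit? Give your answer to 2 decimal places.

Social marginal cost = private MC + MEC = 58.76 + 2.93x.
Set SMC = demand: 58.76 + 2.93x = 138.53 - 3.12x → x* = 13.1851.
Consumer price on the demand curve at x*: 138.53 − 3.12×13.1851 = 97.3925.

P = $97.39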